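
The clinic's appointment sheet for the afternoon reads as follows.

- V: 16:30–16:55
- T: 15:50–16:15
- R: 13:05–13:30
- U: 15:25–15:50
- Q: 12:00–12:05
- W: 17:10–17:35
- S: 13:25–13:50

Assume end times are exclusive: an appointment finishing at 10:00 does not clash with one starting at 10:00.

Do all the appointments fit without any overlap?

No

Sorted by start: Q, R, S, U, T, V, W.
R starts after Q ends, so Q has no further overlaps.
S starts before R ends → R and S overlap.
That's a conflict, so the schedule is not conflict-free.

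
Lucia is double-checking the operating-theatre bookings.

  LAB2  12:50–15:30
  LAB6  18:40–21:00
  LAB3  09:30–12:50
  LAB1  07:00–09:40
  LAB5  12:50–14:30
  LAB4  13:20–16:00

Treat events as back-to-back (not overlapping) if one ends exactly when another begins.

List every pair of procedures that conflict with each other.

Sorted by start: LAB1, LAB3, LAB2, LAB5, LAB4, LAB6.
LAB3 starts before LAB1 ends → LAB1 and LAB3 overlap.
LAB2 starts after LAB1 ends — done with LAB1.
LAB2 starts exactly when LAB3 ends (back-to-back, no overlap) — done with LAB3.
LAB5 starts before LAB2 ends → LAB2 and LAB5 overlap.
LAB4 starts before LAB2 ends → LAB2 and LAB4 overlap.
LAB6 starts after LAB2 ends.
LAB4 starts before LAB5 ends → LAB5 and LAB4 overlap.
LAB6 starts after LAB5 ends.
LAB6 starts after LAB4 ends.

LAB1 & LAB3, LAB2 & LAB4, LAB2 & LAB5, LAB4 & LAB5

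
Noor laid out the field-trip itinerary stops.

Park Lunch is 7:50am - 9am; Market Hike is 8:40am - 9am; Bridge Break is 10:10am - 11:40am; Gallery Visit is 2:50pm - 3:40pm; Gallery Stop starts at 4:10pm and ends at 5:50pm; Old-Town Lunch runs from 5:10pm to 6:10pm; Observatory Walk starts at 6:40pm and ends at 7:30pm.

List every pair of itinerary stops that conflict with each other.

Gallery Stop & Old-Town Lunch, Market Hike & Park Lunch

Sorted by start: Park Lunch, Market Hike, Bridge Break, Gallery Visit, Gallery Stop, Old-Town Lunch, Observatory Walk.
Market Hike starts before Park Lunch ends → Park Lunch and Market Hike overlap.
Bridge Break starts after Park Lunch ends — done with Park Lunch.
Bridge Break starts after Market Hike ends — done with Market Hike.
Gallery Visit starts after Bridge Break ends — done with Bridge Break.
Gallery Stop starts after Gallery Visit ends — done with Gallery Visit.
Old-Town Lunch starts before Gallery Stop ends → Gallery Stop and Old-Town Lunch overlap.
Observatory Walk starts after Gallery Stop ends.
Observatory Walk starts after Old-Town Lunch ends.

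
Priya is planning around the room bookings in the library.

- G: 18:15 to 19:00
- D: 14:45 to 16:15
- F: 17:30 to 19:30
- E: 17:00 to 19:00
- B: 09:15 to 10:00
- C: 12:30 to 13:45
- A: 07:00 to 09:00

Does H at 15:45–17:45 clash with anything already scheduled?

A: ends 09:00 at or before H starts 15:45 → clear.
B: ends 10:00 at or before H starts 15:45 → clear.
C: ends 13:45 at or before H starts 15:45 → clear.
D: starts 14:45 before H ends 17:45, and ends 16:15 after H starts 15:45 → overlap.
E: starts 17:00 before H ends 17:45, and ends 19:00 after H starts 15:45 → overlap.
F: starts 17:30 before H ends 17:45, and ends 19:30 after H starts 15:45 → overlap.
G: starts 18:15 at or after H ends 17:45 → clear.
H overlaps D, E, F.

Yes — it overlaps D, E, F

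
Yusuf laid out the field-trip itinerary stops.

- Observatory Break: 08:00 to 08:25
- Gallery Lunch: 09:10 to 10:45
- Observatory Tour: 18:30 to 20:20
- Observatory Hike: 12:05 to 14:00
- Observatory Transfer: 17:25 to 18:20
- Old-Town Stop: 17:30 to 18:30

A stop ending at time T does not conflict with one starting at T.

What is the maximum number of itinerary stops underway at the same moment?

2

Walk through starts and ends in time order (an end at T is processed before a start at T):
08:00 start Observatory Break → 1
08:25 end Observatory Break → 0
09:10 start Gallery Lunch → 1
10:45 end Gallery Lunch → 0
12:05 start Observatory Hike → 1
14:00 end Observatory Hike → 0
17:25 start Observatory Transfer → 1
17:30 start Old-Town Stop → 2
18:20 end Observatory Transfer → 1
18:30 end Old-Town Stop → 0
18:30 start Observatory Tour → 1
20:20 end Observatory Tour → 0
Peak is 2, at 17:30 (Observatory Transfer, Old-Town Stop).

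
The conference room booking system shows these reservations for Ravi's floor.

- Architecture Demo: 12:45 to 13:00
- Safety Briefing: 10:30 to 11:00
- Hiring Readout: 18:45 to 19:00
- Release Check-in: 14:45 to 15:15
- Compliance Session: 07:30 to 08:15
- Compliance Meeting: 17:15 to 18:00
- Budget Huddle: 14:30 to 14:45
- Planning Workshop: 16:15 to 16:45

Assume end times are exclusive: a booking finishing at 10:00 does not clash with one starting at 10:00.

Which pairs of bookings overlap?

no overlapping pairs

Sorted by start: Compliance Session, Safety Briefing, Architecture Demo, Budget Huddle, Release Check-in, Planning Workshop, Compliance Meeting, Hiring Readout.
Safety Briefing starts after Compliance Session ends — done with Compliance Session.
Architecture Demo starts after Safety Briefing ends — done with Safety Briefing.
Budget Huddle starts after Architecture Demo ends — done with Architecture Demo.
Release Check-in starts exactly when Budget Huddle ends (back-to-back, no overlap) — done with Budget Huddle.
Planning Workshop starts after Release Check-in ends — done with Release Check-in.
Compliance Meeting starts after Planning Workshop ends — done with Planning Workshop.
Hiring Readout starts after Compliance Meeting ends.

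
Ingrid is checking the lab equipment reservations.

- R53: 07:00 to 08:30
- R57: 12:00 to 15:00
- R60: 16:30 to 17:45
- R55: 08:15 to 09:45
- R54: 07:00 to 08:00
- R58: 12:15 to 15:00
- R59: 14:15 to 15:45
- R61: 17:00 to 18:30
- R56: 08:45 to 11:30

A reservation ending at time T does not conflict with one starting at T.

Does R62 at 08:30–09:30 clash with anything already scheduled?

R53: ends 08:30 at or before R62 starts 08:30 → clear.
R54: ends 08:00 at or before R62 starts 08:30 → clear.
R55: starts 08:15 before R62 ends 09:30, and ends 09:45 after R62 starts 08:30 → overlap.
R56: starts 08:45 before R62 ends 09:30, and ends 11:30 after R62 starts 08:30 → overlap.
R57: starts 12:00 at or after R62 ends 09:30 → clear.
R58: starts 12:15 at or after R62 ends 09:30 → clear.
R59: starts 14:15 at or after R62 ends 09:30 → clear.
R60: starts 16:30 at or after R62 ends 09:30 → clear.
R61: starts 17:00 at or after R62 ends 09:30 → clear.
R62 overlaps R55, R56.

Yes — it overlaps R55, R56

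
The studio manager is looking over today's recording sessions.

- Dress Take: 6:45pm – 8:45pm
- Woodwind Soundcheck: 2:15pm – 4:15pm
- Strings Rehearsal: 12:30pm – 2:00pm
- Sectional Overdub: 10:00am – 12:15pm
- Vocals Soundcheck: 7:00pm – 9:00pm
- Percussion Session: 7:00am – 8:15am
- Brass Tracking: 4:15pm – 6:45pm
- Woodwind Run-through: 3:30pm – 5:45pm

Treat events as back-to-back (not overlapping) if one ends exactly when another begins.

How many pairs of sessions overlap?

3

Sorted by start: Percussion Session, Sectional Overdub, Strings Rehearsal, Woodwind Soundcheck, Woodwind Run-through, Brass Tracking, Dress Take, Vocals Soundcheck.
Sectional Overdub starts after Percussion Session ends, so Percussion Session has no further overlaps.
Strings Rehearsal starts after Sectional Overdub ends, so Sectional Overdub has no further overlaps.
Woodwind Soundcheck starts after Strings Rehearsal ends, so Strings Rehearsal has no further overlaps.
Woodwind Run-through starts before Woodwind Soundcheck ends → Woodwind Soundcheck and Woodwind Run-through overlap.
Brass Tracking starts exactly when Woodwind Soundcheck ends (back-to-back, no overlap), so Woodwind Soundcheck has no further overlaps.
Brass Tracking starts before Woodwind Run-through ends → Woodwind Run-through and Brass Tracking overlap.
Dress Take starts after Woodwind Run-through ends, so Woodwind Run-through has no further overlaps.
Dress Take starts exactly when Brass Tracking ends (back-to-back, no overlap), so Brass Tracking has no further overlaps.
Vocals Soundcheck starts before Dress Take ends → Dress Take and Vocals Soundcheck overlap.
Overlapping pairs: Brass Tracking & Woodwind Run-through, Dress Take & Vocals Soundcheck, Woodwind Run-through & Woodwind Soundcheck — 3 in total.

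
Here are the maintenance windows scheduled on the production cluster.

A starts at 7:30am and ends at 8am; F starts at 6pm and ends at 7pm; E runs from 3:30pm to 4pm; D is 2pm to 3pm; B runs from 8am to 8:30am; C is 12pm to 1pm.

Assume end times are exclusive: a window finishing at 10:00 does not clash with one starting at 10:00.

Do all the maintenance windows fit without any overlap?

Yes

Two intervals overlap when each starts before the other ends.
Sorted by start: A, B, C, D, E, F.
B starts exactly when A ends (back-to-back, no overlap) — done with A.
C starts after B ends — done with B.
D starts after C ends — done with C.
E starts after D ends — done with D.
F starts after E ends.
Every pair is clear; the schedule has no overlaps.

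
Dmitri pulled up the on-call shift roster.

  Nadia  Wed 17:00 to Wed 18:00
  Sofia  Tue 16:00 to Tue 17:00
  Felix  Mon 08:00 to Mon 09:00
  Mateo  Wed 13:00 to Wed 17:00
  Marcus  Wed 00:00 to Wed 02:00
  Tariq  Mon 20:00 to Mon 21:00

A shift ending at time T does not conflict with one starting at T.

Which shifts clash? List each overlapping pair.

Sorted by start: Felix, Tariq, Sofia, Marcus, Mateo, Nadia.
Tariq starts after Felix ends; Felix is clear from here.
Sofia starts after Tariq ends; Tariq is clear from here.
Marcus starts after Sofia ends; Sofia is clear from here.
Mateo starts after Marcus ends; Marcus is clear from here.
Nadia starts exactly when Mateo ends (back-to-back, no overlap).

none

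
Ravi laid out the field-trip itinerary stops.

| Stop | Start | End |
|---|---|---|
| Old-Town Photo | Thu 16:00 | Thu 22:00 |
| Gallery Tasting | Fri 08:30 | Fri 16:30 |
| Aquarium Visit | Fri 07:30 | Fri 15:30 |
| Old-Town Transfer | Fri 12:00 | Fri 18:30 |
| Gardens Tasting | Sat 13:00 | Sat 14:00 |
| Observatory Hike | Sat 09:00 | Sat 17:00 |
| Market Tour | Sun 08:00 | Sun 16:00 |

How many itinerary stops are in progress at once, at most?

3

Sort all start/end points and keep a running count:
Thu 16:00 start Old-Town Photo → 1
Thu 22:00 end Old-Town Photo → 0
Fri 07:30 start Aquarium Visit → 1
Fri 08:30 start Gallery Tasting → 2
Fri 12:00 start Old-Town Transfer → 3
Fri 15:30 end Aquarium Visit → 2
Fri 16:30 end Gallery Tasting → 1
Fri 18:30 end Old-Town Transfer → 0
Sat 09:00 start Observatory Hike → 1
Sat 13:00 start Gardens Tasting → 2
Sat 14:00 end Gardens Tasting → 1
Sat 17:00 end Observatory Hike → 0
Sun 08:00 start Market Tour → 1
Sun 16:00 end Market Tour → 0
Peak is 3, at Fri 12:00 (Aquarium Visit, Gallery Tasting, Old-Town Transfer).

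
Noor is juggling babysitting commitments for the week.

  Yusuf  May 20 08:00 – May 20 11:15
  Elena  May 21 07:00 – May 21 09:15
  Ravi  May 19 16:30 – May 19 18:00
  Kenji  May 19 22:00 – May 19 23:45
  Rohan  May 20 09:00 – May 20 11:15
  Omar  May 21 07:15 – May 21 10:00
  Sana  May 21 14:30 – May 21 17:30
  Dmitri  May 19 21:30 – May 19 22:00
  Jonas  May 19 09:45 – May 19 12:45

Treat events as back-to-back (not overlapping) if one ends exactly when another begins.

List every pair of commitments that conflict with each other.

Elena & Omar, Rohan & Yusuf

Two intervals overlap when each starts before the other ends.
Sorted by start: Jonas, Ravi, Dmitri, Kenji, Yusuf, Rohan, Elena, Omar, Sana.
Ravi starts after Jonas ends, so Jonas has no further overlaps.
Dmitri starts after Ravi ends, so Ravi has no further overlaps.
Kenji starts exactly when Dmitri ends (back-to-back, no overlap), so Dmitri has no further overlaps.
Yusuf starts after Kenji ends, so Kenji has no further overlaps.
Rohan starts before Yusuf ends → Yusuf and Rohan overlap.
Elena starts after Yusuf ends, so Yusuf has no further overlaps.
Elena starts after Rohan ends, so Rohan has no further overlaps.
Omar starts before Elena ends → Elena and Omar overlap.
Sana starts after Elena ends.
Sana starts after Omar ends.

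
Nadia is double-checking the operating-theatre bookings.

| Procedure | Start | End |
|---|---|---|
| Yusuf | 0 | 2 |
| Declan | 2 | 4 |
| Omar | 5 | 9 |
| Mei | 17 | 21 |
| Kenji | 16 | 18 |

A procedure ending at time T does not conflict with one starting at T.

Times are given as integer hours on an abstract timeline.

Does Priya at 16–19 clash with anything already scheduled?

Yes — it overlaps Kenji, Mei

Yusuf: ends 2 at or before Priya starts 16 → clear.
Declan: ends 4 at or before Priya starts 16 → clear.
Omar: ends 9 at or before Priya starts 16 → clear.
Kenji: starts 16 before Priya ends 19, and ends 18 after Priya starts 16 → overlap.
Mei: starts 17 before Priya ends 19, and ends 21 after Priya starts 16 → overlap.
Priya overlaps Mei, Kenji.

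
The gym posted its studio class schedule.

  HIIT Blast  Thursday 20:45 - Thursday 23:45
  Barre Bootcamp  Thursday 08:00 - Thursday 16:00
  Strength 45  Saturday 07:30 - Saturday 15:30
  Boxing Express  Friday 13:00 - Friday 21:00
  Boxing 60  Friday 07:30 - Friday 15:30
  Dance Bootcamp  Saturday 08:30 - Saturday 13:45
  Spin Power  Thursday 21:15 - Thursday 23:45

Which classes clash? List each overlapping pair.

Sorted by start: Barre Bootcamp, HIIT Blast, Spin Power, Boxing 60, Boxing Express, Strength 45, Dance Bootcamp.
HIIT Blast starts after Barre Bootcamp ends; Barre Bootcamp is clear from here.
Spin Power starts before HIIT Blast ends → HIIT Blast and Spin Power overlap.
Boxing 60 starts after HIIT Blast ends; HIIT Blast is clear from here.
Boxing 60 starts after Spin Power ends; Spin Power is clear from here.
Boxing Express starts before Boxing 60 ends → Boxing 60 and Boxing Express overlap.
Strength 45 starts after Boxing 60 ends; Boxing 60 is clear from here.
Strength 45 starts after Boxing Express ends; Boxing Express is clear from here.
Dance Bootcamp starts before Strength 45 ends → Strength 45 and Dance Bootcamp overlap.

Boxing 60 & Boxing Express, Dance Bootcamp & Strength 45, HIIT Blast & Spin Power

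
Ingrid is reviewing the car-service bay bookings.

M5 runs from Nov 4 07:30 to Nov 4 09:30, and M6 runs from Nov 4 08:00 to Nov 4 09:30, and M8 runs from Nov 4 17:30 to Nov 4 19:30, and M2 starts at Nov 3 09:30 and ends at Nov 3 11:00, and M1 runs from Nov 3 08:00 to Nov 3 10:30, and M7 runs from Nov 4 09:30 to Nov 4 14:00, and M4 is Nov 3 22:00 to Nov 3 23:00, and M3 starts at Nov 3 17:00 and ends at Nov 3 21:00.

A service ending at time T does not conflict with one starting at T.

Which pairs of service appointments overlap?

M1 & M2, M5 & M6

Sorted by start: M1, M2, M3, M4, M5, M6, M7, M8.
M2 starts before M1 ends → M1 and M2 overlap.
M3 starts after M1 ends — done with M1.
M3 starts after M2 ends — done with M2.
M4 starts after M3 ends — done with M3.
M5 starts after M4 ends — done with M4.
M6 starts before M5 ends → M5 and M6 overlap.
M7 starts exactly when M5 ends (back-to-back, no overlap) — done with M5.
M7 starts exactly when M6 ends (back-to-back, no overlap) — done with M6.
M8 starts after M7 ends.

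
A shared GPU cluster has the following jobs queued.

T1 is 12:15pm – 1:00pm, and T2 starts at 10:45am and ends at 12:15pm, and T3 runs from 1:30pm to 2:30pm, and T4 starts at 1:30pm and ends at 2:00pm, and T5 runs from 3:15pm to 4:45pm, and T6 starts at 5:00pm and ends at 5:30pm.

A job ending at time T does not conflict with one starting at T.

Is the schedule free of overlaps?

Sorted by start: T2, T1, T3, T4, T5, T6.
T1 starts exactly when T2 ends (back-to-back, no overlap) — done with T2.
T3 starts after T1 ends — done with T1.
T4 starts before T3 ends → T3 and T4 overlap.
That's a conflict, so the schedule is not conflict-free.

No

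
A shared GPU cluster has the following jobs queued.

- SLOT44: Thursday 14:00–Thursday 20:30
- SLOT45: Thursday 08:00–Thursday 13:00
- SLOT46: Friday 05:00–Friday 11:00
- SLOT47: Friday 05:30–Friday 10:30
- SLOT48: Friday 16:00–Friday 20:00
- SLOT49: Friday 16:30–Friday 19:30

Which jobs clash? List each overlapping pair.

Sorted by start: SLOT45, SLOT44, SLOT46, SLOT47, SLOT48, SLOT49.
SLOT44 starts after SLOT45 ends, so nothing later overlaps SLOT45 either.
SLOT46 starts after SLOT44 ends, so nothing later overlaps SLOT44 either.
SLOT47 starts before SLOT46 ends → SLOT46 and SLOT47 overlap.
SLOT48 starts after SLOT46 ends, so nothing later overlaps SLOT46 either.
SLOT48 starts after SLOT47 ends, so nothing later overlaps SLOT47 either.
SLOT49 starts before SLOT48 ends → SLOT48 and SLOT49 overlap.

SLOT46 & SLOT47, SLOT48 & SLOT49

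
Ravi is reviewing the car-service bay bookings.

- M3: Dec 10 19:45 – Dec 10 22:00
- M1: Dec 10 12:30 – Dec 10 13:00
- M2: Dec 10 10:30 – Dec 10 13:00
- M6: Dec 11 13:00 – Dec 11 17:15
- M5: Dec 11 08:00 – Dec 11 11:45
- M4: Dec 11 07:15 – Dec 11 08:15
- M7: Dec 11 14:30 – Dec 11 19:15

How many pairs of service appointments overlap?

3

Sorted by start: M2, M1, M3, M4, M5, M6, M7.
M1 starts before M2 ends → M2 and M1 overlap.
M3 starts after M2 ends — done with M2.
M3 starts after M1 ends — done with M1.
M4 starts after M3 ends — done with M3.
M5 starts before M4 ends → M4 and M5 overlap.
M6 starts after M4 ends — done with M4.
M6 starts after M5 ends — done with M5.
M7 starts before M6 ends → M6 and M7 overlap.
Overlapping pairs: M1 & M2, M4 & M5, M6 & M7 — 3 in total.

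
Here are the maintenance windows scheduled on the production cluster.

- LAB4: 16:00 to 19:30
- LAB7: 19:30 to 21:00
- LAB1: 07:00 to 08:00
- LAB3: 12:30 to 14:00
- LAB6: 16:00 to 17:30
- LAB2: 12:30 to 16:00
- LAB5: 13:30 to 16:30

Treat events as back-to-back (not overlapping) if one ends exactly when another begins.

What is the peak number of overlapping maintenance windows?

Walk through starts and ends in time order (an end at T is processed before a start at T):
07:00 start LAB1 → 1
08:00 end LAB1 → 0
12:30 start LAB2 → 1
12:30 start LAB3 → 2
13:30 start LAB5 → 3
14:00 end LAB3 → 2
16:00 end LAB2 → 1
16:00 start LAB4 → 2
16:00 start LAB6 → 3
16:30 end LAB5 → 2
17:30 end LAB6 → 1
19:30 end LAB4 → 0
19:30 start LAB7 → 1
21:00 end LAB7 → 0
Peak is 3, at 13:30 (LAB2, LAB3, LAB5).

3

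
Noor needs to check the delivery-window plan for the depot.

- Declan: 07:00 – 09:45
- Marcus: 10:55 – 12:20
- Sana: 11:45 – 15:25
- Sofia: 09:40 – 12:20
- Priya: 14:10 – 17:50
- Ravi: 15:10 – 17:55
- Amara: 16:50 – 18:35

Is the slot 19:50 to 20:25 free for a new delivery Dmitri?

Yes — the slot is free

Declan: ends 09:45 at or before Dmitri starts 19:50 → clear.
Sofia: ends 12:20 at or before Dmitri starts 19:50 → clear.
Marcus: ends 12:20 at or before Dmitri starts 19:50 → clear.
Sana: ends 15:25 at or before Dmitri starts 19:50 → clear.
Priya: ends 17:50 at or before Dmitri starts 19:50 → clear.
Ravi: ends 17:55 at or before Dmitri starts 19:50 → clear.
Amara: ends 18:35 at or before Dmitri starts 19:50 → clear.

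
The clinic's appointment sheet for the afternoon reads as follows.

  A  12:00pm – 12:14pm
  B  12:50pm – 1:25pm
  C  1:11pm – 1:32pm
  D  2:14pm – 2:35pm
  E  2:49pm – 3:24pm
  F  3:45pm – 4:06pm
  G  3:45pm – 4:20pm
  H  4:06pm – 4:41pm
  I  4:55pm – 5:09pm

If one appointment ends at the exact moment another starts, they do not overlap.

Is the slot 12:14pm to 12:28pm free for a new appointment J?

Yes — the slot is free

A: ends 12:14pm at or before J starts 12:14pm → clear.
B: starts 12:50pm at or after J ends 12:28pm → clear.
C: starts 1:11pm at or after J ends 12:28pm → clear.
D: starts 2:14pm at or after J ends 12:28pm → clear.
E: starts 2:49pm at or after J ends 12:28pm → clear.
F: starts 3:45pm at or after J ends 12:28pm → clear.
G: starts 3:45pm at or after J ends 12:28pm → clear.
H: starts 4:06pm at or after J ends 12:28pm → clear.
I: starts 4:55pm at or after J ends 12:28pm → clear.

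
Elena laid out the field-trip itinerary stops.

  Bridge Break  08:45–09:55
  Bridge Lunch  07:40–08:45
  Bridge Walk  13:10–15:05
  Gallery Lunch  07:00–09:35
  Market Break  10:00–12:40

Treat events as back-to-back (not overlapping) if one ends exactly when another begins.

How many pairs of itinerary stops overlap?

Sorted by start: Gallery Lunch, Bridge Lunch, Bridge Break, Market Break, Bridge Walk.
Bridge Lunch starts before Gallery Lunch ends → Gallery Lunch and Bridge Lunch overlap.
Bridge Break starts before Gallery Lunch ends → Gallery Lunch and Bridge Break overlap.
Market Break starts after Gallery Lunch ends; Gallery Lunch is clear from here.
Bridge Break starts exactly when Bridge Lunch ends (back-to-back, no overlap); Bridge Lunch is clear from here.
Market Break starts after Bridge Break ends; Bridge Break is clear from here.
Bridge Walk starts after Market Break ends.
Overlapping pairs: Bridge Break & Gallery Lunch, Bridge Lunch & Gallery Lunch — 2 in total.

2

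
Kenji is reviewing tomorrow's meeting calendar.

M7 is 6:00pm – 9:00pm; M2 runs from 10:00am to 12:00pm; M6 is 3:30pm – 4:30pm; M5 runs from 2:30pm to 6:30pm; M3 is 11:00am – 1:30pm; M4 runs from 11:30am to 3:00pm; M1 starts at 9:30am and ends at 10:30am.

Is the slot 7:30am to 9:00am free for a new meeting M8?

Yes — the slot is free

M1: starts 9:30am at or after M8 ends 9:00am → clear.
M2: starts 10:00am at or after M8 ends 9:00am → clear.
M3: starts 11:00am at or after M8 ends 9:00am → clear.
M4: starts 11:30am at or after M8 ends 9:00am → clear.
M5: starts 2:30pm at or after M8 ends 9:00am → clear.
M6: starts 3:30pm at or after M8 ends 9:00am → clear.
M7: starts 6:00pm at or after M8 ends 9:00am → clear.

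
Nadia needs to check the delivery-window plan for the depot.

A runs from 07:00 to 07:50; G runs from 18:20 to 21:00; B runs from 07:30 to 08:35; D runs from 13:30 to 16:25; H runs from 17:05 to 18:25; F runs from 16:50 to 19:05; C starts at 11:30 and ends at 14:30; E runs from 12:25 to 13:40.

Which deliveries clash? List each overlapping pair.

A & B, C & D, C & E, D & E, F & G, F & H, G & H

Sorted by start: A, B, C, E, D, F, H, G.
B starts before A ends → A and B overlap.
C starts after A ends; A is clear from here.
C starts after B ends; B is clear from here.
E starts before C ends → C and E overlap.
D starts before C ends → C and D overlap.
F starts after C ends; C is clear from here.
D starts before E ends → E and D overlap.
F starts after E ends; E is clear from here.
F starts after D ends; D is clear from here.
H starts before F ends → F and H overlap.
G starts before F ends → F and G overlap.
G starts before H ends → H and G overlap.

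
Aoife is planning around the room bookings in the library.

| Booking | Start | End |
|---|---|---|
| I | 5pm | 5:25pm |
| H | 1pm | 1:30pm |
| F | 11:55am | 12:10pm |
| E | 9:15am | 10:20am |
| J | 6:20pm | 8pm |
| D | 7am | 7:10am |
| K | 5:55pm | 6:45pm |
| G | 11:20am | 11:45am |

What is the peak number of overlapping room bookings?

2

Walk through starts and ends in time order (an end at T is processed before a start at T):
7am start D → 1
7:10am end D → 0
9:15am start E → 1
10:20am end E → 0
11:20am start G → 1
11:45am end G → 0
11:55am start F → 1
12:10pm end F → 0
1pm start H → 1
1:30pm end H → 0
5pm start I → 1
5:25pm end I → 0
5:55pm start K → 1
6:20pm start J → 2
6:45pm end K → 1
8pm end J → 0
Peak is 2, at 6:20pm (J, K).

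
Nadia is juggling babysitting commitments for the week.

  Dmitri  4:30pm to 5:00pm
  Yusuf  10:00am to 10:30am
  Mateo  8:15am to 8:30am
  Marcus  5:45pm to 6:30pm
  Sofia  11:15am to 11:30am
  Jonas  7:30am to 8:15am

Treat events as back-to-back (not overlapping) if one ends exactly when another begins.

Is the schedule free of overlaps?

Yes

Sorted by start: Jonas, Mateo, Yusuf, Sofia, Dmitri, Marcus.
Mateo starts exactly when Jonas ends (back-to-back, no overlap); Jonas is clear from here.
Yusuf starts after Mateo ends; Mateo is clear from here.
Sofia starts after Yusuf ends; Yusuf is clear from here.
Dmitri starts after Sofia ends; Sofia is clear from here.
Marcus starts after Dmitri ends.
Every pair is clear; the schedule has no overlaps.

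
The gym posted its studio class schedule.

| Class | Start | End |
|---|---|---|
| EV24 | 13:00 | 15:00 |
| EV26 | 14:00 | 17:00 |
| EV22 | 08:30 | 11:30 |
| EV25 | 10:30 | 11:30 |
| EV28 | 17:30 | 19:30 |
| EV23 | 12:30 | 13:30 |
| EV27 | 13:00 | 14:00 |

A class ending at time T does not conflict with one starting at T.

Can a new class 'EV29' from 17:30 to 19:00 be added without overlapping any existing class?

No — it overlaps EV28

EV22: ends 11:30 at or before EV29 starts 17:30 → clear.
EV25: ends 11:30 at or before EV29 starts 17:30 → clear.
EV23: ends 13:30 at or before EV29 starts 17:30 → clear.
EV24: ends 15:00 at or before EV29 starts 17:30 → clear.
EV27: ends 14:00 at or before EV29 starts 17:30 → clear.
EV26: ends 17:00 at or before EV29 starts 17:30 → clear.
EV28: starts 17:30 before EV29 ends 19:00, and ends 19:30 after EV29 starts 17:30 → overlap.
EV29 overlaps EV28.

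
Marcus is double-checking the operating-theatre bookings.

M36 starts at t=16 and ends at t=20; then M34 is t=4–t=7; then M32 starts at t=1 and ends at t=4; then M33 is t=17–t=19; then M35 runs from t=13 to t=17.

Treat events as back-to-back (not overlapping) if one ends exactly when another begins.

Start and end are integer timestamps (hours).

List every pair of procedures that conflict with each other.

Two intervals overlap when each starts before the other ends.
Sorted by start: M32, M34, M35, M36, M33.
M34 starts exactly when M32 ends (back-to-back, no overlap), so M32 has no further overlaps.
M35 starts after M34 ends, so M34 has no further overlaps.
M36 starts before M35 ends → M35 and M36 overlap.
M33 starts exactly when M35 ends (back-to-back, no overlap).
M33 starts before M36 ends → M36 and M33 overlap.

M33 & M36, M35 & M36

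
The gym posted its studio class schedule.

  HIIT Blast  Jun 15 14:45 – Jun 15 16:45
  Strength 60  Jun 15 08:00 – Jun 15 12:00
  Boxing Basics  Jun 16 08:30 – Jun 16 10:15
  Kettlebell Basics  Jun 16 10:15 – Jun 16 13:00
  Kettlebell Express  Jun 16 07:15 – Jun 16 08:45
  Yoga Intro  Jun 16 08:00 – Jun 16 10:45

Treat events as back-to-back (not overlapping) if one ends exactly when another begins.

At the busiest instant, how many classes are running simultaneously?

3

Sort all start/end points and keep a running count:
Jun 15 08:00 start Strength 60 → 1
Jun 15 12:00 end Strength 60 → 0
Jun 15 14:45 start HIIT Blast → 1
Jun 15 16:45 end HIIT Blast → 0
Jun 16 07:15 start Kettlebell Express → 1
Jun 16 08:00 start Yoga Intro → 2
Jun 16 08:30 start Boxing Basics → 3
Jun 16 08:45 end Kettlebell Express → 2
Jun 16 10:15 end Boxing Basics → 1
Jun 16 10:15 start Kettlebell Basics → 2
Jun 16 10:45 end Yoga Intro → 1
Jun 16 13:00 end Kettlebell Basics → 0
Peak is 3, at Jun 16 08:30 (Boxing Basics, Kettlebell Express, Yoga Intro).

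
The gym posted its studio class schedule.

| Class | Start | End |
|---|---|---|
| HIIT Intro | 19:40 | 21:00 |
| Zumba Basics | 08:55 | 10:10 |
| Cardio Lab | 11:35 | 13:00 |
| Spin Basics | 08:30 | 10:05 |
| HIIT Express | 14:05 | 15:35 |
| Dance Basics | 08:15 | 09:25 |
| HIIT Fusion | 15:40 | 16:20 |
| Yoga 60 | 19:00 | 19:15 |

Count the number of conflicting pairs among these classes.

Sorted by start: Dance Basics, Spin Basics, Zumba Basics, Cardio Lab, HIIT Express, HIIT Fusion, Yoga 60, HIIT Intro.
Spin Basics starts before Dance Basics ends → Dance Basics and Spin Basics overlap.
Zumba Basics starts before Dance Basics ends → Dance Basics and Zumba Basics overlap.
Cardio Lab starts after Dance Basics ends, so Dance Basics has no further overlaps.
Zumba Basics starts before Spin Basics ends → Spin Basics and Zumba Basics overlap.
Cardio Lab starts after Spin Basics ends, so Spin Basics has no further overlaps.
Cardio Lab starts after Zumba Basics ends, so Zumba Basics has no further overlaps.
HIIT Express starts after Cardio Lab ends, so Cardio Lab has no further overlaps.
HIIT Fusion starts after HIIT Express ends, so HIIT Express has no further overlaps.
Yoga 60 starts after HIIT Fusion ends, so HIIT Fusion has no further overlaps.
HIIT Intro starts after Yoga 60 ends.
Overlapping pairs: Dance Basics & Spin Basics, Dance Basics & Zumba Basics, Spin Basics & Zumba Basics — 3 in total.

3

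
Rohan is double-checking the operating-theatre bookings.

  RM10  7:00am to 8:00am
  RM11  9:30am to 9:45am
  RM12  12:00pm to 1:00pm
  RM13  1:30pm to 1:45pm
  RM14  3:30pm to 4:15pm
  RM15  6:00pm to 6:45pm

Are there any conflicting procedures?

No

Sorted by start: RM10, RM11, RM12, RM13, RM14, RM15.
RM11 starts after RM10 ends — done with RM10.
RM12 starts after RM11 ends — done with RM11.
RM13 starts after RM12 ends — done with RM12.
RM14 starts after RM13 ends — done with RM13.
RM15 starts after RM14 ends.
Every pair is clear; the schedule has no overlaps.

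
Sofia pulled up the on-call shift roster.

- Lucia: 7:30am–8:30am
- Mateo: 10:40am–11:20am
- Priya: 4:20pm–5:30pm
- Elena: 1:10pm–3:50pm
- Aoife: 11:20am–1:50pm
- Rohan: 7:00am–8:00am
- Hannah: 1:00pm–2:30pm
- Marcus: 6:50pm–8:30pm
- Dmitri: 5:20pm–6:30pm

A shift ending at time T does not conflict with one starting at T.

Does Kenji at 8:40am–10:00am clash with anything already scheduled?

No — it doesn't clash with anything

Rohan: ends 8:00am at or before Kenji starts 8:40am → clear.
Lucia: ends 8:30am at or before Kenji starts 8:40am → clear.
Mateo: starts 10:40am at or after Kenji ends 10:00am → clear.
Aoife: starts 11:20am at or after Kenji ends 10:00am → clear.
Hannah: starts 1:00pm at or after Kenji ends 10:00am → clear.
Elena: starts 1:10pm at or after Kenji ends 10:00am → clear.
Priya: starts 4:20pm at or after Kenji ends 10:00am → clear.
Dmitri: starts 5:20pm at or after Kenji ends 10:00am → clear.
Marcus: starts 6:50pm at or after Kenji ends 10:00am → clear.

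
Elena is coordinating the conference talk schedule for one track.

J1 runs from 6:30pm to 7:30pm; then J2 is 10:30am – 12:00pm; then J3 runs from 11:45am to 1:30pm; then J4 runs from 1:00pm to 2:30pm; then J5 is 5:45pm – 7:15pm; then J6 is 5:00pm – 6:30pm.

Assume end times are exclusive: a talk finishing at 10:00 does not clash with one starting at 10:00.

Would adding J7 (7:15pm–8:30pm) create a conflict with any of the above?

J2: ends 12:00pm at or before J7 starts 7:15pm → clear.
J3: ends 1:30pm at or before J7 starts 7:15pm → clear.
J4: ends 2:30pm at or before J7 starts 7:15pm → clear.
J6: ends 6:30pm at or before J7 starts 7:15pm → clear.
J5: ends 7:15pm at or before J7 starts 7:15pm → clear.
J1: starts 6:30pm before J7 ends 8:30pm, and ends 7:30pm after J7 starts 7:15pm → overlap.
J7 overlaps J1.

Yes — it overlaps J1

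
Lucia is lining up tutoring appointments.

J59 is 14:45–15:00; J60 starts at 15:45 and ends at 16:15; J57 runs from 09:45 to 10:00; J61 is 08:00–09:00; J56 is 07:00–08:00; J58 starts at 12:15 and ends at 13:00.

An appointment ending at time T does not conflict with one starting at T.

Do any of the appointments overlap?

No

Sorted by start: J56, J61, J57, J58, J59, J60.
J61 starts exactly when J56 ends (back-to-back, no overlap); J56 is clear from here.
J57 starts after J61 ends; J61 is clear from here.
J58 starts after J57 ends; J57 is clear from here.
J59 starts after J58 ends; J58 is clear from here.
J60 starts after J59 ends.
Every pair is clear; the schedule has no overlaps.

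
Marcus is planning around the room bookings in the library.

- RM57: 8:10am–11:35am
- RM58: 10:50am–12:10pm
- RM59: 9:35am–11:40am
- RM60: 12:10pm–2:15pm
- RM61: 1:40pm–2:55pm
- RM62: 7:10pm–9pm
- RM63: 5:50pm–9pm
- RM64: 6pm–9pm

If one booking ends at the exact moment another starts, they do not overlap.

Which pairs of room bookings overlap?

Sorted by start: RM57, RM59, RM58, RM60, RM61, RM63, RM64, RM62.
RM59 starts before RM57 ends → RM57 and RM59 overlap.
RM58 starts before RM57 ends → RM57 and RM58 overlap.
RM60 starts after RM57 ends, so RM57 has no further overlaps.
RM58 starts before RM59 ends → RM59 and RM58 overlap.
RM60 starts after RM59 ends, so RM59 has no further overlaps.
RM60 starts exactly when RM58 ends (back-to-back, no overlap), so RM58 has no further overlaps.
RM61 starts before RM60 ends → RM60 and RM61 overlap.
RM63 starts after RM60 ends, so RM60 has no further overlaps.
RM63 starts after RM61 ends, so RM61 has no further overlaps.
RM64 starts before RM63 ends → RM63 and RM64 overlap.
RM62 starts before RM63 ends → RM63 and RM62 overlap.
RM62 starts before RM64 ends → RM64 and RM62 overlap.

RM57 & RM58, RM57 & RM59, RM58 & RM59, RM60 & RM61, RM62 & RM63, RM62 & RM64, RM63 & RM64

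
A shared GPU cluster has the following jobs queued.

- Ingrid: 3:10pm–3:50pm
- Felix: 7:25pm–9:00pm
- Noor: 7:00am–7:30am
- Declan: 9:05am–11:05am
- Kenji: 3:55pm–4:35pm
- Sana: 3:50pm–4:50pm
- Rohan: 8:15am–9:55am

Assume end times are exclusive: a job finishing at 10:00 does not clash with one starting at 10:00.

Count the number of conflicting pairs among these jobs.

Sorted by start: Noor, Rohan, Declan, Ingrid, Sana, Kenji, Felix.
Rohan starts after Noor ends, so nothing later overlaps Noor either.
Declan starts before Rohan ends → Rohan and Declan overlap.
Ingrid starts after Rohan ends, so nothing later overlaps Rohan either.
Ingrid starts after Declan ends, so nothing later overlaps Declan either.
Sana starts exactly when Ingrid ends (back-to-back, no overlap), so nothing later overlaps Ingrid either.
Kenji starts before Sana ends → Sana and Kenji overlap.
Felix starts after Sana ends.
Felix starts after Kenji ends.
Overlapping pairs: Declan & Rohan, Kenji & Sana — 2 in total.

2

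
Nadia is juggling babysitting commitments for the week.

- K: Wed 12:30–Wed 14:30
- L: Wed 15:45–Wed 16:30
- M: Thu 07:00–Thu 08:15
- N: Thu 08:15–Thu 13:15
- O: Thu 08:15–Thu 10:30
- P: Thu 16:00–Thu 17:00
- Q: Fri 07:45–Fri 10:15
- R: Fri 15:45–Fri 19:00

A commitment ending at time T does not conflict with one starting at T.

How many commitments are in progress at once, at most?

Walk through starts and ends in time order (an end at T is processed before a start at T):
Wed 12:30 start K → 1
Wed 14:30 end K → 0
Wed 15:45 start L → 1
Wed 16:30 end L → 0
Thu 07:00 start M → 1
Thu 08:15 end M → 0
Thu 08:15 start N → 1
Thu 08:15 start O → 2
Thu 10:30 end O → 1
Thu 13:15 end N → 0
Thu 16:00 start P → 1
Thu 17:00 end P → 0
Fri 07:45 start Q → 1
Fri 10:15 end Q → 0
Fri 15:45 start R → 1
Fri 19:00 end R → 0
Peak is 2, at Thu 08:15 (N, O).

2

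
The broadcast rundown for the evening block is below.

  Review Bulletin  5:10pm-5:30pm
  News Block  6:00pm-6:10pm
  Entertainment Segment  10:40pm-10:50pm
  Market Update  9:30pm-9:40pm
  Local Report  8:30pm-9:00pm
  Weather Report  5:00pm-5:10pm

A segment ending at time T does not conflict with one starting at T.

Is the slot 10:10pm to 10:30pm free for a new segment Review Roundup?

Weather Report: ends 5:10pm at or before Review Roundup starts 10:10pm → clear.
Review Bulletin: ends 5:30pm at or before Review Roundup starts 10:10pm → clear.
News Block: ends 6:10pm at or before Review Roundup starts 10:10pm → clear.
Local Report: ends 9:00pm at or before Review Roundup starts 10:10pm → clear.
Market Update: ends 9:40pm at or before Review Roundup starts 10:10pm → clear.
Entertainment Segment: starts 10:40pm at or after Review Roundup ends 10:30pm → clear.

Yes — the slot is free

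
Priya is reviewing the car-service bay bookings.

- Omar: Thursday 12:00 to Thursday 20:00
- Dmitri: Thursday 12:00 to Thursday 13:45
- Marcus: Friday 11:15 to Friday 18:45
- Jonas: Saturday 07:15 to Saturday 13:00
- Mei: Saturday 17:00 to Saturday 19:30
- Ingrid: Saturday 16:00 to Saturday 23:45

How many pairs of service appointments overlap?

Check each pair: they overlap iff neither finishes before the other starts.
Sorted by start: Omar, Dmitri, Marcus, Jonas, Ingrid, Mei.
Dmitri starts before Omar ends → Omar and Dmitri overlap.
Marcus starts after Omar ends — done with Omar.
Marcus starts after Dmitri ends — done with Dmitri.
Jonas starts after Marcus ends — done with Marcus.
Ingrid starts after Jonas ends — done with Jonas.
Mei starts before Ingrid ends → Ingrid and Mei overlap.
Overlapping pairs: Dmitri & Omar, Ingrid & Mei — 2 in total.

2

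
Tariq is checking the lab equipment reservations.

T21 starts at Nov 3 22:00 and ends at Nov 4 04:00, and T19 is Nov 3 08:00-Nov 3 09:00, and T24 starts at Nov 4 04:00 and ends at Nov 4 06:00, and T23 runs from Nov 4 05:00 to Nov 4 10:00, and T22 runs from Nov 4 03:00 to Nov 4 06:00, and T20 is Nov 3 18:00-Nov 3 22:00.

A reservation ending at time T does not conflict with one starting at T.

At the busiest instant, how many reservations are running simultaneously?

Sort all start/end points and keep a running count:
Nov 3 08:00 start T19 → 1
Nov 3 09:00 end T19 → 0
Nov 3 18:00 start T20 → 1
Nov 3 22:00 end T20 → 0
Nov 3 22:00 start T21 → 1
Nov 4 03:00 start T22 → 2
Nov 4 04:00 end T21 → 1
Nov 4 04:00 start T24 → 2
Nov 4 05:00 start T23 → 3
Nov 4 06:00 end T22 → 2
Nov 4 06:00 end T24 → 1
Nov 4 10:00 end T23 → 0
Peak is 3, at Nov 4 05:00 (T22, T23, T24).

3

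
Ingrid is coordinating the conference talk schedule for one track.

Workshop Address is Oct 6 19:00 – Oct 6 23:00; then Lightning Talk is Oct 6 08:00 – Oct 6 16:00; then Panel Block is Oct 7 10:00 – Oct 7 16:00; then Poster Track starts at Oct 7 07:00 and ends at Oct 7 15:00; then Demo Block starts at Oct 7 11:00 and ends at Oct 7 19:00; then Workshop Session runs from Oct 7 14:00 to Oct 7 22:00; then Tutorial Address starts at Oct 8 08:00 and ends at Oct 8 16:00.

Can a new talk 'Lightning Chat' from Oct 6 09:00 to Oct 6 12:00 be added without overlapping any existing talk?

No — it overlaps Lightning Talk

Lightning Talk: starts Oct 6 08:00 before Lightning Chat ends Oct 6 12:00, and ends Oct 6 16:00 after Lightning Chat starts Oct 6 09:00 → overlap.
Workshop Address: starts Oct 6 19:00 at or after Lightning Chat ends Oct 6 12:00 → clear.
Poster Track: starts Oct 7 07:00 at or after Lightning Chat ends Oct 6 12:00 → clear.
Panel Block: starts Oct 7 10:00 at or after Lightning Chat ends Oct 6 12:00 → clear.
Demo Block: starts Oct 7 11:00 at or after Lightning Chat ends Oct 6 12:00 → clear.
Workshop Session: starts Oct 7 14:00 at or after Lightning Chat ends Oct 6 12:00 → clear.
Tutorial Address: starts Oct 8 08:00 at or after Lightning Chat ends Oct 6 12:00 → clear.
Lightning Chat overlaps Lightning Talk.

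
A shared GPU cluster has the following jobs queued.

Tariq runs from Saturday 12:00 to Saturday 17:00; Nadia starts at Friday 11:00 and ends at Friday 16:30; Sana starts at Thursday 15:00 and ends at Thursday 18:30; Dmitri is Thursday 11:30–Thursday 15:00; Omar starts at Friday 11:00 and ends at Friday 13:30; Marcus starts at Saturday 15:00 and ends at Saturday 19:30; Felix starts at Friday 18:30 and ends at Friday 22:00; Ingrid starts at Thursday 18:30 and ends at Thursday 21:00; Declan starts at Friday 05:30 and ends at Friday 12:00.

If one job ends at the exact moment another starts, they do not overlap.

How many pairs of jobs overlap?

4

Sorted by start: Dmitri, Sana, Ingrid, Declan, Nadia, Omar, Felix, Tariq, Marcus.
Sana starts exactly when Dmitri ends (back-to-back, no overlap) — done with Dmitri.
Ingrid starts exactly when Sana ends (back-to-back, no overlap) — done with Sana.
Declan starts after Ingrid ends — done with Ingrid.
Nadia starts before Declan ends → Declan and Nadia overlap.
Omar starts before Declan ends → Declan and Omar overlap.
Felix starts after Declan ends — done with Declan.
Omar starts before Nadia ends → Nadia and Omar overlap.
Felix starts after Nadia ends — done with Nadia.
Felix starts after Omar ends — done with Omar.
Tariq starts after Felix ends — done with Felix.
Marcus starts before Tariq ends → Tariq and Marcus overlap.
Overlapping pairs: Declan & Nadia, Declan & Omar, Marcus & Tariq, Nadia & Omar — 4 in total.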